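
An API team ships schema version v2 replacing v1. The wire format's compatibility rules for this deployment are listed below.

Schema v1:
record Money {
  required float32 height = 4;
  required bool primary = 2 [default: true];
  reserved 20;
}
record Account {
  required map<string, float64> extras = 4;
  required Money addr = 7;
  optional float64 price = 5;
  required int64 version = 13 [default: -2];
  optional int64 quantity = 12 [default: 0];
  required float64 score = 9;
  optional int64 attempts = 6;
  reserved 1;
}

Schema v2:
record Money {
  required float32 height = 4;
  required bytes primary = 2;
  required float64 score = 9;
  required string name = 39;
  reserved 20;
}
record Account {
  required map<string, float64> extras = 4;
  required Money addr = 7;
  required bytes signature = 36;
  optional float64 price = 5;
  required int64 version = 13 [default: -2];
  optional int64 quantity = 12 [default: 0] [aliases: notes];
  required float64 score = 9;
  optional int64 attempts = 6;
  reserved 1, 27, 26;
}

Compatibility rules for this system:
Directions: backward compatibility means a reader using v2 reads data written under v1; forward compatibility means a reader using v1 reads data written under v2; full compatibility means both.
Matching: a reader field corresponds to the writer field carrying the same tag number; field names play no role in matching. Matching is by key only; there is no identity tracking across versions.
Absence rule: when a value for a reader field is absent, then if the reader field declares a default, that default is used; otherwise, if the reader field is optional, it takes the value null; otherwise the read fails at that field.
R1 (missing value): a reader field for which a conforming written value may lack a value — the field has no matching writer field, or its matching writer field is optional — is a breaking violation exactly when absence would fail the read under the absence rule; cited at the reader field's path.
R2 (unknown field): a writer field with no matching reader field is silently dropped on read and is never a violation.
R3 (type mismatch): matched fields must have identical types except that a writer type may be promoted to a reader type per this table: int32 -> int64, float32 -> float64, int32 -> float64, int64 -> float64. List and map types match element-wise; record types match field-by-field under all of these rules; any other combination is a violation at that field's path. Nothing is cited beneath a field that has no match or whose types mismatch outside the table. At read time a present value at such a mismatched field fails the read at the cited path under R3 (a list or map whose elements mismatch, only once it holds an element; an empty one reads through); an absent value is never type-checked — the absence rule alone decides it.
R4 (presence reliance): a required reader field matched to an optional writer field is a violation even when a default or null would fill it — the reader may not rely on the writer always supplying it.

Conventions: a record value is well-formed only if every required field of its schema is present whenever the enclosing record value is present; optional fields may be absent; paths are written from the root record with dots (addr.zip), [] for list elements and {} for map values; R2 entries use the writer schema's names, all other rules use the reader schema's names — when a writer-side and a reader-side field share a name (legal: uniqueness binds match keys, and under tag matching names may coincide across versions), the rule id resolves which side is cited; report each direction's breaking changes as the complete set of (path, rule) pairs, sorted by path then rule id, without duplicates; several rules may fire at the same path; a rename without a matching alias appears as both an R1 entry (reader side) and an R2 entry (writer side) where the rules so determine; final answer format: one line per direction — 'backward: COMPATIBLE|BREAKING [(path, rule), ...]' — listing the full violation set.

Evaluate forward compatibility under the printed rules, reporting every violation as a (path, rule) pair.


forward: BREAKING [(addr.primary, R3)]

arrows below run writer -> reader for Account
forward for Account (reader v1, writer v2):
  map<string, float64> -> map<string, float64>, writer required: extras aligns to extras
  Money -> Money, writer required: addr aligns to addr
  float64 -> float64, writer optional: price aligns to price
  int64 -> int64, writer required: version aligns to version
  int64 -> int64, writer optional: quantity aligns to quantity
  float64 -> float64, writer required: score aligns to score
  int64 -> int64, writer optional: attempts aligns to attempts
  signature (writer side), unknown to reader
  float32 -> float32, writer required: addr.height aligns to addr.height
  bytes -> bool, writer required: addr.primary aligns to addr.primary
  addr.score (writer side), unknown to reader
  addr.name (writer side), unknown to reader
  rule R3 violated at addr.primary
  => forward verdict for Account: BREAKING, 1 violation(s)
ruling out the remaining Account differences:
  added field name to record Money: required string, tag 39 (in v2 it sits last) -> affects backward compatibility only, which is not asked
  added field signature to record Account: required bytes, tag 36 (in v2 it sits immediately before price) -> affects backward compatibility only, which is not asked
  added field score to record Money: required float64, tag 9 (in v2 it sits last) -> affects backward compatibility only, which is not asked


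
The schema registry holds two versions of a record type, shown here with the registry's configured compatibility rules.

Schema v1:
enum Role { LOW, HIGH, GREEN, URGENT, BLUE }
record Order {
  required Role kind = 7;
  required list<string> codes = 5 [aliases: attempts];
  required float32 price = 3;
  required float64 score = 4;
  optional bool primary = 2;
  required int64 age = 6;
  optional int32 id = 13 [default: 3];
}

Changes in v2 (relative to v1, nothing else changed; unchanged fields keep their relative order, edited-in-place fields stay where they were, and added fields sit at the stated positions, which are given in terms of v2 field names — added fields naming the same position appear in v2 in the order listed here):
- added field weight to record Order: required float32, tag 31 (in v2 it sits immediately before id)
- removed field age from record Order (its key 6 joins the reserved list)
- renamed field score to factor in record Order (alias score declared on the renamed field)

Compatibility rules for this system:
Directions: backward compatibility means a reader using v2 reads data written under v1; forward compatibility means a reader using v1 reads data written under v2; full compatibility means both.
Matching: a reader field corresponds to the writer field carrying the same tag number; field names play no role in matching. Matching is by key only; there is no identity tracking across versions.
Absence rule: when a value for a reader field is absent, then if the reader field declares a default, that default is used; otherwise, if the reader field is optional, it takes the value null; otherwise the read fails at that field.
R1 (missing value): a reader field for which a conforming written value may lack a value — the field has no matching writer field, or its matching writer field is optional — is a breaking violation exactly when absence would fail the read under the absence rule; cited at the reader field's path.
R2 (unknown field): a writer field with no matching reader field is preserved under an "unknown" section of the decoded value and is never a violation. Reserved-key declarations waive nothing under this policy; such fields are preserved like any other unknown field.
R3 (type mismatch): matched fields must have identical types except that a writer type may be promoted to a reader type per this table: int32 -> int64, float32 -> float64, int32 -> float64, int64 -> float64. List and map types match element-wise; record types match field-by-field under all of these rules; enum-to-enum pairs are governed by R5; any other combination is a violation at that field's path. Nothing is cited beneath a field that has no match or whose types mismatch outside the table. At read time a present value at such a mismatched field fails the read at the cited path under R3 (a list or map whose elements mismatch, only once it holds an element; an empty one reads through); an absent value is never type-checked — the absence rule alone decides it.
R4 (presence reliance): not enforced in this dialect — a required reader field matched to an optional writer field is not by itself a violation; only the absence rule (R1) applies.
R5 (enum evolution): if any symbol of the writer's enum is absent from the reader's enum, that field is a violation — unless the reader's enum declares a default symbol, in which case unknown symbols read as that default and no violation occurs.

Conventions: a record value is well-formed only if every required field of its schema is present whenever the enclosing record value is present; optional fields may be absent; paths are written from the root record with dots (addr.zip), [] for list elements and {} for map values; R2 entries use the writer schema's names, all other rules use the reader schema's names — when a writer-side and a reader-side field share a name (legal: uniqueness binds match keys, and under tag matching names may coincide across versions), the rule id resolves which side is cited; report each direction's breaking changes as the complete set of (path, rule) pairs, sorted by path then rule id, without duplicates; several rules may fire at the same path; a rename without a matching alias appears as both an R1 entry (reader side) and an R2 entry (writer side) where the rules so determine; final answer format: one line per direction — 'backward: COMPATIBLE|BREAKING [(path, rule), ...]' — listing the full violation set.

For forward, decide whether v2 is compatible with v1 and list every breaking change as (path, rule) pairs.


the writer's type comes first in each Order pair
forward for Order (reader v1, writer v2):
  kind: paired with writer kind (Role -> Role; writer required)
  codes: paired with writer codes (list<string> -> list<string>; writer required)
  price: paired with writer price (float32 -> float32; writer required)
  score: paired with writer factor (float64 -> float64; writer required)
  primary: paired with writer primary (bool -> bool; writer optional)
  age: no writer match
  id: paired with writer id (int32 -> int32; writer optional)
  writer weight: unknown to reader
  violation R1 at age
  => forward: BREAKING (1)
diffs on Order not affecting the asked answer:
  added field weight to record Order: required float32, tag 31 (in v2 it sits immediately before id) -> its effect on Order is confined to the backward direction, not asked
  renamed field score to factor in record Order (alias score declared on the renamed field) -> fires no rule on Order, leaving the asked answer as it is

forward: BREAKING [(age, R1)]


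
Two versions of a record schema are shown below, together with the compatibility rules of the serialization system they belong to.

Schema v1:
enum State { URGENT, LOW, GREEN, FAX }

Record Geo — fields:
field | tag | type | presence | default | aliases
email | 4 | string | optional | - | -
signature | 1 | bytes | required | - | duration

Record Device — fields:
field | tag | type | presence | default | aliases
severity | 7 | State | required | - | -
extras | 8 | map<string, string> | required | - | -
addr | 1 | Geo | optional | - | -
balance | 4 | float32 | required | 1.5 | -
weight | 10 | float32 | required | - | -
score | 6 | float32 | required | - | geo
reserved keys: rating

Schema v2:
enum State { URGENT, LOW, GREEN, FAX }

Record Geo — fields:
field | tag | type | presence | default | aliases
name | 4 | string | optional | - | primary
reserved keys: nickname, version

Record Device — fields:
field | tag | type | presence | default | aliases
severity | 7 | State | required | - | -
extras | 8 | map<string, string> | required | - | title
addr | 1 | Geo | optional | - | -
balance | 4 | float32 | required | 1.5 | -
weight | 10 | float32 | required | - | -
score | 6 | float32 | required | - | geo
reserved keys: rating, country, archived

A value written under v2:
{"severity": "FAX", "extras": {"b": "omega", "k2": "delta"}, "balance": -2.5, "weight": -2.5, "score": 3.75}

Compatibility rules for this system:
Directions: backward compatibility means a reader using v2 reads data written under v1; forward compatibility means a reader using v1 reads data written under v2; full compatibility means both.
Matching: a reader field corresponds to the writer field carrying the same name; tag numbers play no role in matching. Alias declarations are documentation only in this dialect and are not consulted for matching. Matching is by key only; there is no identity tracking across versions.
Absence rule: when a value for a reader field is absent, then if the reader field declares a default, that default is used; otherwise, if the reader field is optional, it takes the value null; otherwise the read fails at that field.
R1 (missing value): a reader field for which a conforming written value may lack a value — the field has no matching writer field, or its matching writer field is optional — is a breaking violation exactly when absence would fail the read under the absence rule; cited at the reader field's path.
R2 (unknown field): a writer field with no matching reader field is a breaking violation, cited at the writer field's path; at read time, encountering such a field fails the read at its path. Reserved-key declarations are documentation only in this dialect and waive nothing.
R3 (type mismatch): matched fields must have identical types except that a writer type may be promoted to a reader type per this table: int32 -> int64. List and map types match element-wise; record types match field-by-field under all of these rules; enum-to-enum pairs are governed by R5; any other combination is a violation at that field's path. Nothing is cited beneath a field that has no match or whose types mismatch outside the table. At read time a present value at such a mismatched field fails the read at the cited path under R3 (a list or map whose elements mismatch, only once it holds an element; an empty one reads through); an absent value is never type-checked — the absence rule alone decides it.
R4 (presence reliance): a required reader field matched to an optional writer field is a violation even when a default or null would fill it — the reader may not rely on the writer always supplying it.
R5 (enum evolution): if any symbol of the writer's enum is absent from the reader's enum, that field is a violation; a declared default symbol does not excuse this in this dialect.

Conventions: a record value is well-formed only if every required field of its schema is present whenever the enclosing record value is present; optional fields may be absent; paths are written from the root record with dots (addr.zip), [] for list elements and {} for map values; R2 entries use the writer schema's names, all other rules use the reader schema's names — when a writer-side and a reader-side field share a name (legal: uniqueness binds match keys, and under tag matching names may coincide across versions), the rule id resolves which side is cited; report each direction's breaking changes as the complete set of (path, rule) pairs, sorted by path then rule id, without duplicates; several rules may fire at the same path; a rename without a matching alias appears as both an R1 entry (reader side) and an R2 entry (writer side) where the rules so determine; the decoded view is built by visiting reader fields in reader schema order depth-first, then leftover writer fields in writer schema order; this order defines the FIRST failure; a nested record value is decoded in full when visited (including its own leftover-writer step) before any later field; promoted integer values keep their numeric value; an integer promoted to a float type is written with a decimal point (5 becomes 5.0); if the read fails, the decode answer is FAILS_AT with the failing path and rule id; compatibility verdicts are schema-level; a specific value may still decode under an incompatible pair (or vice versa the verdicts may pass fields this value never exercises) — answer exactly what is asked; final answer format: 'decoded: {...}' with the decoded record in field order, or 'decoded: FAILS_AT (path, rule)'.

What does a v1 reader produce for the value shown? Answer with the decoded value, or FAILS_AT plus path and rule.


the writer's type comes first in each Device pair
decode (reader v1):
  severity := "FAX"
  extras := {"b": "omega", "k2": "delta"}
  addr := null (not supplied -> null)
  balance := -2.5
  weight := -2.5
  score := 3.75
  => decoded: {"severity": "FAX", "extras": {"b": "omega", "k2": "delta"}, "addr": null, "balance": -2.5, "weight": -2.5, "score": 3.75}
diffs on Device not affecting the asked answer:
  renamed field email to name in record Geo -> changes Device's schema-level verdicts only — the decode of this value is the same
  removed field signature from record Geo -> changes Device's schema-level verdicts only — the decode of this value is the same

decoded: {"severity": "FAX", "extras": {"b": "omega", "k2": "delta"}, "addr": null, "balance": -2.5, "weight": -2.5, "score": 3.75}


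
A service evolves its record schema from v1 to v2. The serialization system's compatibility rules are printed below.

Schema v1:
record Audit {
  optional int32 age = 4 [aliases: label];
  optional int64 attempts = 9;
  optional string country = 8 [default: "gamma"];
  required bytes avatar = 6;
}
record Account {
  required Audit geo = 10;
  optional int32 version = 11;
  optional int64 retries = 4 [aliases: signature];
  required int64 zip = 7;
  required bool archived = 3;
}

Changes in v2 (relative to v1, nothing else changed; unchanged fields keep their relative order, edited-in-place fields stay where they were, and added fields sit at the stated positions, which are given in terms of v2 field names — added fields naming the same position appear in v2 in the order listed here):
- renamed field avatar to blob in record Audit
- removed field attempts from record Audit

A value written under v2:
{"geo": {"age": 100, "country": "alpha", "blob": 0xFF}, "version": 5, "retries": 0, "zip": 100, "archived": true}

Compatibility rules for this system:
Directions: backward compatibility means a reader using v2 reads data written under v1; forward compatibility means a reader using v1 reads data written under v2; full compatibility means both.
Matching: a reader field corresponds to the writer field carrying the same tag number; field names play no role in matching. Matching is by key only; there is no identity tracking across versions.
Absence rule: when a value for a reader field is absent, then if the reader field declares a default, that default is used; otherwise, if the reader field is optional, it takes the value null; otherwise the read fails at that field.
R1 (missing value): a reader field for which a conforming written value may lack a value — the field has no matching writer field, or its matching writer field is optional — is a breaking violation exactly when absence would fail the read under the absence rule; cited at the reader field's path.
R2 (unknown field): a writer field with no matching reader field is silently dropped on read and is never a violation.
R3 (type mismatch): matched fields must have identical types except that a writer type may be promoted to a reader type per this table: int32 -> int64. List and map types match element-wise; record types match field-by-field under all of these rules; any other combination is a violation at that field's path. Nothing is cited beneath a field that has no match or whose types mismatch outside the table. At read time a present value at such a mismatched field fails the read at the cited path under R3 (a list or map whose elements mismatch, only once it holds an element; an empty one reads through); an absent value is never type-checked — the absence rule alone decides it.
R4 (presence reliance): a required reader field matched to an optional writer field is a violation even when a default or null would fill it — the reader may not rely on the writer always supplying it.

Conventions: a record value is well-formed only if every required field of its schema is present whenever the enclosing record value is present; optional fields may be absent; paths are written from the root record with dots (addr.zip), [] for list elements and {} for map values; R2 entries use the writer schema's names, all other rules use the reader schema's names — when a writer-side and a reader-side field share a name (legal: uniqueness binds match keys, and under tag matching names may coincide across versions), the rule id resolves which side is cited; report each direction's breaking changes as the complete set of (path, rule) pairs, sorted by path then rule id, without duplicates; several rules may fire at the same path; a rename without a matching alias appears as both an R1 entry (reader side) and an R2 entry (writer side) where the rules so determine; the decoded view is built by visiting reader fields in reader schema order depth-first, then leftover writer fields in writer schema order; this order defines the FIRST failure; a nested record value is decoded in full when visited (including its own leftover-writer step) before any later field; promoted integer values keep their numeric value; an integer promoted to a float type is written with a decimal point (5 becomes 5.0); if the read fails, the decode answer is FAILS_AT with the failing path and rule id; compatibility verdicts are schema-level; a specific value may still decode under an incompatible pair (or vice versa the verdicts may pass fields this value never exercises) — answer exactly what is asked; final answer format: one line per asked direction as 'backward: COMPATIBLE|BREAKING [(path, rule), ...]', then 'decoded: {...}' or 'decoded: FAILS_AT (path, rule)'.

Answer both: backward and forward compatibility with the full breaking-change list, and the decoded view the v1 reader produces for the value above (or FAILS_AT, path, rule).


each type pair in Account: writer, then reader
backward pass over Account, reader schema v2, writer schema v1:
  geo <- geo (Audit -> Audit, writer required)
  version <- version (int32 -> int32, writer optional)
  retries <- retries (int64 -> int64, writer optional)
  zip <- zip (int64 -> int64, writer required)
  archived <- archived (bool -> bool, writer required)
  geo.age <- geo.age (int32 -> int32, writer optional)
  geo.country <- geo.country (string -> string, writer optional)
  geo.blob <- geo.avatar (bytes -> bytes, writer required)
  geo.attempts (writer side), unknown to reader
  => backward: COMPATIBLE
forward pass over Account, reader schema v1, writer schema v2:
  geo <- geo (Audit -> Audit, writer required)
  version <- version (int32 -> int32, writer optional)
  retries <- retries (int64 -> int64, writer optional)
  zip <- zip (int64 -> int64, writer required)
  archived <- archived (bool -> bool, writer required)
  geo.age <- geo.age (int32 -> int32, writer optional)
  no writer field matches reader geo.attempts
  geo.country <- geo.country (string -> string, writer optional)
  geo.avatar <- geo.blob (bytes -> bytes, writer required)
  => forward: COMPATIBLE
decoding the Account value with the v1 reader:
  geo.age := 100
  geo.attempts := null (absent, optional -> null)
  geo.country := "alpha"
  geo.avatar := 0xFF (from writer blob)
  version := 5
  retries := 0
  zip := 100
  archived := true
  => decoded: {"geo": {"age": 100, "attempts": null, "country": "alpha", "avatar": 0xFF}, "version": 5, "retries": 0, "zip": 100, "archived": true}

backward: COMPATIBLE []; forward: COMPATIBLE []; decoded: {"geo": {"age": 100, "attempts": null, "country": "alpha", "avatar": 0xFF}, "version": 5, "retries": 0, "zip": 100, "archived": true}


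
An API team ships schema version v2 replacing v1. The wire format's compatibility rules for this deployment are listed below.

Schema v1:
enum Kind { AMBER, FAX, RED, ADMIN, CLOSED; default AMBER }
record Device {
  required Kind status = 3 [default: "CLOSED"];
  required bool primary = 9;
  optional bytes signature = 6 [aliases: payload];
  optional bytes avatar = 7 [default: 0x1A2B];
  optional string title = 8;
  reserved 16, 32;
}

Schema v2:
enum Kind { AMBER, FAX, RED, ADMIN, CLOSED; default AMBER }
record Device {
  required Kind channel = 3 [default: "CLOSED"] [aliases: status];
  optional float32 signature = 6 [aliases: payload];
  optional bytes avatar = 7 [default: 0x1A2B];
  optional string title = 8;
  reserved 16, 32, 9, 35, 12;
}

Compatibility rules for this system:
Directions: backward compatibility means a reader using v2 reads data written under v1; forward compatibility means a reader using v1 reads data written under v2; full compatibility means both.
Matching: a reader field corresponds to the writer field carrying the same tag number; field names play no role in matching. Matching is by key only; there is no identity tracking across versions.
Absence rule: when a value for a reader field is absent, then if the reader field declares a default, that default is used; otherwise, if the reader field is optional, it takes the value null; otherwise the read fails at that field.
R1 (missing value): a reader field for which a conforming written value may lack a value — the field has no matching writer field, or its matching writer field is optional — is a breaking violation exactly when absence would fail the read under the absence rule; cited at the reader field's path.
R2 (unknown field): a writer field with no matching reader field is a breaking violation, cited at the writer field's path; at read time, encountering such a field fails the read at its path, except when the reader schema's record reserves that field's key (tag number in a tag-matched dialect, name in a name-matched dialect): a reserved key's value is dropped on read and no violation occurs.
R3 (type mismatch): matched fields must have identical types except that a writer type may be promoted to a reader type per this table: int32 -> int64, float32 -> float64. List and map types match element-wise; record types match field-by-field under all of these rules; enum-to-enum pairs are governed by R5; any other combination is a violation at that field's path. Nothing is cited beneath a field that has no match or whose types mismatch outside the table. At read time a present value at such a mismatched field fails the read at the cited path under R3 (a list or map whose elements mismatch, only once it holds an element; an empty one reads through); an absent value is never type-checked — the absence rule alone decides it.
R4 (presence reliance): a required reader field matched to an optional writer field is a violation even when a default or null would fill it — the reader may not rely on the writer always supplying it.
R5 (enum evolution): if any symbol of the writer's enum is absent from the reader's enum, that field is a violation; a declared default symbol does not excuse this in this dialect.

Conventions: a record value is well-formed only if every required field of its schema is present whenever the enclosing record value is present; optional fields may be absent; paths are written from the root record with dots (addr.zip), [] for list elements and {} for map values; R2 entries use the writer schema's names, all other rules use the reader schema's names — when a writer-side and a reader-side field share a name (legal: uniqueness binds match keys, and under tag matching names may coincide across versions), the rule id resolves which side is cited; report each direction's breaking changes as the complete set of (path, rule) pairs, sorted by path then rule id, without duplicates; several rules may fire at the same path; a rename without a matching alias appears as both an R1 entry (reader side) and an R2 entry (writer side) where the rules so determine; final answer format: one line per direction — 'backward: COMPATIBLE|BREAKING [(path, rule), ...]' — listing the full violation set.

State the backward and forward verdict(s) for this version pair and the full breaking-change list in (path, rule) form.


backward: BREAKING [(signature, R3)]; forward: BREAKING [(primary, R1), (signature, R3)]

each type pair in Device: writer, then reader
backward analysis of Device with v2 as reader and v1 as writer:
  channel <- status (Kind -> Kind, writer required)
  signature <- signature (bytes -> float32, writer optional)
  avatar <- avatar (bytes -> bytes, writer optional)
  title <- title (string -> string, writer optional)
  primary (writer side), unknown to reader
  rule R3 violated at signature
  => 1 violation(s): backward is BREAKING for Device
forward analysis of Device with v1 as reader and v2 as writer:
  status <- channel (Kind -> Kind, writer required)
  no writer field matches reader primary
  signature <- signature (float32 -> bytes, writer optional)
  avatar <- avatar (bytes -> bytes, writer optional)
  title <- title (string -> string, writer optional)
  rule R1 violated at primary
  rule R3 violated at signature
  => 2 violation(s): forward is BREAKING for Device


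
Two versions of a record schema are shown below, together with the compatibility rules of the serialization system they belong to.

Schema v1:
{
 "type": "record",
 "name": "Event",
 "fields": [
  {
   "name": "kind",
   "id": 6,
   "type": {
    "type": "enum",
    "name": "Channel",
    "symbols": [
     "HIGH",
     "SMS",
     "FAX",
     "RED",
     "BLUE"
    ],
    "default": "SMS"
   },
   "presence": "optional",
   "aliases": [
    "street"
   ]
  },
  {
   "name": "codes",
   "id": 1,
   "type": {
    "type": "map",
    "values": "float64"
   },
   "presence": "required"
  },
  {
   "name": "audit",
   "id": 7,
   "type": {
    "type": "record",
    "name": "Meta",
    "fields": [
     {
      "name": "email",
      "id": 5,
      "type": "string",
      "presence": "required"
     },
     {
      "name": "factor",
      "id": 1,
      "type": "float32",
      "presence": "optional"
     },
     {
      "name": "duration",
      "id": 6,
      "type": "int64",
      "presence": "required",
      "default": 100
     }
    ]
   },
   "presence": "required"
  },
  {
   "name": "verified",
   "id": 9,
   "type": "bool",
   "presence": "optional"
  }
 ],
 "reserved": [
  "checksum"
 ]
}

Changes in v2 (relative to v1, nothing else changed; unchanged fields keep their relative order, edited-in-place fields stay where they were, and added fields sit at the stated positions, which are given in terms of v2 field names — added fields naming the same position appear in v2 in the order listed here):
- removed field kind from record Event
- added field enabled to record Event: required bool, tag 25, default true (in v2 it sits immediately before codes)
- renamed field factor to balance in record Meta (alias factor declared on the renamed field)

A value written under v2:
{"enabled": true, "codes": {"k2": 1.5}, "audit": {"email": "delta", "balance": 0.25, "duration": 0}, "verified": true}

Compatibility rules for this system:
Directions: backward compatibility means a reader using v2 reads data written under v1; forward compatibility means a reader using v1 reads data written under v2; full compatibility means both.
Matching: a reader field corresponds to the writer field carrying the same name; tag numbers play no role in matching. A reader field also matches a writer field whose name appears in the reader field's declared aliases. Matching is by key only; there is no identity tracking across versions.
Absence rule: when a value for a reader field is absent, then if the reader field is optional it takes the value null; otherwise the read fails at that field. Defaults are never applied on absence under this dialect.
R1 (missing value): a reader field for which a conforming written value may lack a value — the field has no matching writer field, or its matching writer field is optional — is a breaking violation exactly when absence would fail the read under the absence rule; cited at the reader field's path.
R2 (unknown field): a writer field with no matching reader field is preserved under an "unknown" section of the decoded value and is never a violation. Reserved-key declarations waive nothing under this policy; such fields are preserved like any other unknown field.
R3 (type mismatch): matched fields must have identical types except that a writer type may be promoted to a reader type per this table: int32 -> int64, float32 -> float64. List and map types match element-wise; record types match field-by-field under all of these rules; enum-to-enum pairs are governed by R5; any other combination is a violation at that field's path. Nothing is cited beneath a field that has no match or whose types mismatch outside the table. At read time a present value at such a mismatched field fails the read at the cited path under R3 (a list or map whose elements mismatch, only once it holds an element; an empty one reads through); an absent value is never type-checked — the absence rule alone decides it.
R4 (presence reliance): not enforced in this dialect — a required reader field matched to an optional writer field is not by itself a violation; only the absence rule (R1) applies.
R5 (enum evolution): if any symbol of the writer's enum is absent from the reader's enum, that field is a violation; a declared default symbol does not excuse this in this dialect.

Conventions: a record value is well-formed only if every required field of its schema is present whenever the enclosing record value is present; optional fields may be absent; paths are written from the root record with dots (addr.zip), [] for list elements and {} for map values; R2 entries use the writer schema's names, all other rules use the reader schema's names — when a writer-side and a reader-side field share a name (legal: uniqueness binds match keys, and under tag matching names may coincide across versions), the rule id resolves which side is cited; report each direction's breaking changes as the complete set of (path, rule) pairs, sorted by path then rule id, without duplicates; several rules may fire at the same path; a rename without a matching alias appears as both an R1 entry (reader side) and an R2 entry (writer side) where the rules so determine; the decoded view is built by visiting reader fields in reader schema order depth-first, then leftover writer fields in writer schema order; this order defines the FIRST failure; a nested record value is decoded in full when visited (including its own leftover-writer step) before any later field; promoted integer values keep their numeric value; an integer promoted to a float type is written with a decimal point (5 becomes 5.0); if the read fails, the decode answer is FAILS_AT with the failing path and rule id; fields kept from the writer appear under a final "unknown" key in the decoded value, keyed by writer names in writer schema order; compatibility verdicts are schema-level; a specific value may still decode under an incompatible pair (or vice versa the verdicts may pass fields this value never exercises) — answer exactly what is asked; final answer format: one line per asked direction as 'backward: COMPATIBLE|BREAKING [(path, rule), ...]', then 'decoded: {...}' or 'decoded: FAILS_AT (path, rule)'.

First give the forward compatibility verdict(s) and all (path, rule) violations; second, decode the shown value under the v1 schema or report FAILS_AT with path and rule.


forward: COMPATIBLE []; decoded: {"kind": null, "codes": {"k2": 1.5}, "audit": {"email": "delta", "factor": null, "duration": 0, "unknown": {"balance": 0.25}}, "verified": true, "unknown": {"enabled": true}}

in Event below, arrows point writer -> reader
forward for Event (reader v1, writer v2):
  no writer field matches reader kind
  map<string, float64> -> map<string, float64>, writer required: codes aligns to codes
  Meta -> Meta, writer required: audit aligns to audit
  bool -> bool, writer optional: verified aligns to verified
  enabled (writer side), unknown to reader
  string -> string, writer required: audit.email aligns to audit.email
  no writer field matches reader audit.factor
  int64 -> int64, writer required: audit.duration aligns to audit.duration
  audit.balance (writer side), unknown to reader
  => forward: COMPATIBLE
decode (reader v1):
  kind := null (absent, optional -> null)
  codes := {"k2": 1.5}
  audit.email := "delta"
  audit.factor := null (absent, optional -> null)
  audit.duration := 0
  writer audit.balance: kept under "unknown"
  verified := true
  writer enabled: kept under "unknown"
  => decoded: {"kind": null, "codes": {"k2": 1.5}, "audit": {"email": "delta", "factor": null, "duration": 0, "unknown": {"balance": 0.25}}, "verified": true, "unknown": {"enabled": true}}
ruling out the remaining Event differences:
  removed field kind from record Event -> triggers nothing under Event's printed rules — same verdict


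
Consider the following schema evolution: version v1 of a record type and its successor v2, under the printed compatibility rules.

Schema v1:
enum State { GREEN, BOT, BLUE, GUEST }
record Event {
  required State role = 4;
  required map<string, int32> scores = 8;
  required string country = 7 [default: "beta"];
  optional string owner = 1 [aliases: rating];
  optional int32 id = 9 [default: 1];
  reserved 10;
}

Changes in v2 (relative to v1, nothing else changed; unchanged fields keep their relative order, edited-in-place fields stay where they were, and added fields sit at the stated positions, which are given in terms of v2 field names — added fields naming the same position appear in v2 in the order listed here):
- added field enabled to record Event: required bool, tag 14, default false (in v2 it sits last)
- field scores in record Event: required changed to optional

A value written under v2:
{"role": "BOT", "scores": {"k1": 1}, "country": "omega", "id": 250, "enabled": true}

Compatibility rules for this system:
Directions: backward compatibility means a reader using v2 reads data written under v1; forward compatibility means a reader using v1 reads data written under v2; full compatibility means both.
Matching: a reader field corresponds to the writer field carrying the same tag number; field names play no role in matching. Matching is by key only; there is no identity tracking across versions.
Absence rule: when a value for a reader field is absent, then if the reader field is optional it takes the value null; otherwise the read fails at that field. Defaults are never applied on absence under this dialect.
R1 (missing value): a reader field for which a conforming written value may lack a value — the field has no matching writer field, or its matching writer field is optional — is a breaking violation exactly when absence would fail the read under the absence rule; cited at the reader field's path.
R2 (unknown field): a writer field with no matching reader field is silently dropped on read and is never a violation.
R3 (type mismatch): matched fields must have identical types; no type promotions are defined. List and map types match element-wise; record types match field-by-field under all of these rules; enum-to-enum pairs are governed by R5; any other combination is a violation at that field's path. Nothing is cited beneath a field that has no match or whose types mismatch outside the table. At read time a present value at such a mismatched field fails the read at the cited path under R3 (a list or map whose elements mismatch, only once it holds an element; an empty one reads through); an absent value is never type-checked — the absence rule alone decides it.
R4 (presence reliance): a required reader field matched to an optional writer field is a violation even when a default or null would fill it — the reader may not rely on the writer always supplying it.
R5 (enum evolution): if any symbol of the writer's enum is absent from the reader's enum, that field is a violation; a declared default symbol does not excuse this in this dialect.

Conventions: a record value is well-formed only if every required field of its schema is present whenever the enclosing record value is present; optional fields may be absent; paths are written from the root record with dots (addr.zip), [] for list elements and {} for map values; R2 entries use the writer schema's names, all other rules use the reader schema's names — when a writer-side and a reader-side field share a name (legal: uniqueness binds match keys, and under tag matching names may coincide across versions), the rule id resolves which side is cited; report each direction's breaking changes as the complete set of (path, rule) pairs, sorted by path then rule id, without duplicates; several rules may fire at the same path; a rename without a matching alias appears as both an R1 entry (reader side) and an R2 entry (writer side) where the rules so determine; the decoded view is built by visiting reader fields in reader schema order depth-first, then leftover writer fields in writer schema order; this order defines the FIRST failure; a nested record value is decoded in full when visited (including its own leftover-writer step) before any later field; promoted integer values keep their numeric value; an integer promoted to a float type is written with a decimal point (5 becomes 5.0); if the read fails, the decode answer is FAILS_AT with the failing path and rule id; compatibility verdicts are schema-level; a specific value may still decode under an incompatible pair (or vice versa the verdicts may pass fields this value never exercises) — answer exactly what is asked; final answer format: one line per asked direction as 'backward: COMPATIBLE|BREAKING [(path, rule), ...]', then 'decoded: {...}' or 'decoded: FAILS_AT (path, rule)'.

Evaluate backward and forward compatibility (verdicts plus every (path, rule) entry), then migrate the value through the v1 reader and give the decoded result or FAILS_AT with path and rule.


arrows below run writer -> reader for Event
backward pass over Event, reader schema v2, writer schema v1:
  writer required, State -> State: reader role maps from writer role
  writer required, map<string, int32> -> map<string, int32>: reader scores maps from writer scores
  writer required, string -> string: reader country maps from writer country
  writer optional, string -> string: reader owner maps from writer owner
  writer optional, int32 -> int32: reader id maps from writer id
  enabled: no writer-side match
  violation R1 at enabled
  => backward verdict for Event: BREAKING, 1 violation(s)
forward pass over Event, reader schema v1, writer schema v2:
  writer required, State -> State: reader role maps from writer role
  writer optional, map<string, int32> -> map<string, int32>: reader scores maps from writer scores
  writer required, string -> string: reader country maps from writer country
  writer optional, string -> string: reader owner maps from writer owner
  writer optional, int32 -> int32: reader id maps from writer id
  writer field enabled has no reader counterpart
  violation R1 at scores
  violation R4 at scores
  => forward verdict for Event: BREAKING, 2 violation(s)
decode walk for Event under reader schema v1:
  role := "BOT"
  scores := {"k1": 1}
  country := "omega"
  owner := null (absent, optional -> null)
  id := 250
  writer enabled: unknown -> dropped
  => decoded: {"role": "BOT", "scores": {"k1": 1}, "country": "omega", "owner": null, "id": 250}

backward: BREAKING [(enabled, R1)]; forward: BREAKING [(scores, R1), (scores, R4)]; decoded: {"role": "BOT", "scores": {"k1": 1}, "country": "omega", "owner": null, "id": 250}
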